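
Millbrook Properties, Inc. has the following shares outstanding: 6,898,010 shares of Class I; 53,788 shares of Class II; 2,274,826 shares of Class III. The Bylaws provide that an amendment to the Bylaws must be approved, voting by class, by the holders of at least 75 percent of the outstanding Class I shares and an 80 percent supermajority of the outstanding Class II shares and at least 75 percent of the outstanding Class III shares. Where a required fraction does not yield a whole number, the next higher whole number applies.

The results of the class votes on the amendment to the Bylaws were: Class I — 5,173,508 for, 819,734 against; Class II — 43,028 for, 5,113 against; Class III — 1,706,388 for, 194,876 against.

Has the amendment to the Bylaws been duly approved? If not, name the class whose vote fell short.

Class I: 3/4 of 6898010 = 5173507.50, rounded up to 5173508; 5,173,508 required, 5,173,508 in favor — approved.
Class II: 4/5 of 53788 = 43030.40, rounded up to 43031; 43,031 required, 43,028 in favor — not approved.
Class III: 3/4 of 2274826 = 1706119.50, rounded up to 1706120; 1,706,120 required, 1,706,388 in favor — approved.

Not approved — the Class II shares did not give the required vote.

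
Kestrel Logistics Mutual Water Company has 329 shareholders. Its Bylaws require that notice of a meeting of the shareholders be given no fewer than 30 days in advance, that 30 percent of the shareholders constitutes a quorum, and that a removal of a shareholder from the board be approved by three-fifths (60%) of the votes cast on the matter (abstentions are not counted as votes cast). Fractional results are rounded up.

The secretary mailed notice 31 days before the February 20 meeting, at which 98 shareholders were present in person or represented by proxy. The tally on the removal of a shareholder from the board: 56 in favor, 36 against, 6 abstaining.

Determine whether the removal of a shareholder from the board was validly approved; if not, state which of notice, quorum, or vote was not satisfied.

Notice: 31 days given; 30 required. Satisfied.
Quorum: 30% of 329 = 98.70, rounded up to 99; 98 present. Not satisfied.
Vote: requires three-fifths of the votes cast (98 − 6 abstaining = 92); 3/5 of 92 = 55.20, rounded up to 56, so 56 needed; 56 in favor. Satisfied.

Invalid — quorum requirement not satisfied.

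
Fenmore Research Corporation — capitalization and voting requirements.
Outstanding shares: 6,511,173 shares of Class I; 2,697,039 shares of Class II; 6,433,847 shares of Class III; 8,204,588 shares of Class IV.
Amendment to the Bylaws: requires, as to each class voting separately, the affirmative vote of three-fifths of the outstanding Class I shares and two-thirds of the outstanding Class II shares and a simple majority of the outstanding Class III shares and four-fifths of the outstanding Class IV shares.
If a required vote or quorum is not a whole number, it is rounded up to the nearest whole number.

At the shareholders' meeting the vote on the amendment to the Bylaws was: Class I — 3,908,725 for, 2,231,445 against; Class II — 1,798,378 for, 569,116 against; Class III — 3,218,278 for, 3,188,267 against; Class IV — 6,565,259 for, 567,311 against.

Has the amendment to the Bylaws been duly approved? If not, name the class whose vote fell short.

Approved — every class gave the required vote.

Class I: 3/5 of 6511173 = 3906703.80, rounded up to 3906704; 3,906,704 required, 3,908,725 in favor — approved.
Class II: 2/3 of 2697039 = 1798026; 1,798,026 required, 1,798,378 in favor — approved.
Class III: a majority of 6433847 is 3216924; 3,216,924 required, 3,218,278 in favor — approved.
Class IV: 4/5 of 8204588 = 6563670.40, rounded up to 6563671; 6,563,671 required, 6,565,259 in favor — approved.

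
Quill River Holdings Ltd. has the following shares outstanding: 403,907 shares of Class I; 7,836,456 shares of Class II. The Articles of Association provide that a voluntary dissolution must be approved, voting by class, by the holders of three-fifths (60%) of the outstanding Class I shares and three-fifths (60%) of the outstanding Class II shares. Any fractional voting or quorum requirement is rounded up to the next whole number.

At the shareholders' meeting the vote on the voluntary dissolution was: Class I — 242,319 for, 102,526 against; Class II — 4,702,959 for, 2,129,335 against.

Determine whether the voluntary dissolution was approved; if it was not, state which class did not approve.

Not approved — the Class I shares did not give the required vote.

Class I: 3/5 of 403907 = 242344.20, rounded up to 242345; 242,345 required, 242,319 in favor — not approved.
Class II: 3/5 of 7836456 = 4701873.60, rounded up to 4701874; 4,701,874 required, 4,702,959 in favor — approved.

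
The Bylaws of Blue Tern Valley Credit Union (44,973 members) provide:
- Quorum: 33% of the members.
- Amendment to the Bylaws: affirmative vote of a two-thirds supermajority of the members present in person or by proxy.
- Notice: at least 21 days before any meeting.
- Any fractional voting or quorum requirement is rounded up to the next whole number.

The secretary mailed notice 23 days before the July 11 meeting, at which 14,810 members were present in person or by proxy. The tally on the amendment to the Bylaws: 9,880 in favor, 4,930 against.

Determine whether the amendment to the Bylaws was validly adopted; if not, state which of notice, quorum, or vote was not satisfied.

Invalid — quorum requirement not satisfied.

Notice: 23 days given; 21 required. Satisfied.
Quorum: 33% of 44,973 = 14,841.09, rounded up to 14,842; 14,810 present. Not satisfied.
Vote: requires two-thirds of those present (14,810); 2/3 of 14810 = 9873.33, rounded up to 9874, so 9,874 needed; 9,880 in favor. Satisfied.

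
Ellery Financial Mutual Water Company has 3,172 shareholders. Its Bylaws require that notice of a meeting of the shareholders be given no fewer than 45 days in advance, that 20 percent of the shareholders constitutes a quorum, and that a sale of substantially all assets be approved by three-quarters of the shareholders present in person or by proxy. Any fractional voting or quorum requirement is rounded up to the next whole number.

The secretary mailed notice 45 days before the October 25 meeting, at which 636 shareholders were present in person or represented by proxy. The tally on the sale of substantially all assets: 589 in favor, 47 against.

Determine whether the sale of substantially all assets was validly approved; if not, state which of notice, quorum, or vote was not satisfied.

Notice: 45 days given; 45 required. Satisfied.
Quorum: 20% of 3,172 = 634.40, rounded up to 635; 636 present. Satisfied.
Vote: requires three-fourths of those present (636); 3/4 of 636 = 477, so 477 needed; 589 in favor. Satisfied.

Valid — all requirements satisfied.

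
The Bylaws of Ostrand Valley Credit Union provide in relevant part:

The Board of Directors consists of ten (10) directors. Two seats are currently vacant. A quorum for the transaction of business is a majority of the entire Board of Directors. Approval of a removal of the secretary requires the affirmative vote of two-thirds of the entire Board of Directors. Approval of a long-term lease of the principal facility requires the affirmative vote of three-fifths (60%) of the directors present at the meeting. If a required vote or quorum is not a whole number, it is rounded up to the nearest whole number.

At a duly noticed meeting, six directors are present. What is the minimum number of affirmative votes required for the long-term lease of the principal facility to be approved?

4

The long-term lease of the principal facility requires three-fifths of the directors present (6).
3/5 of 6 = 3.60, rounded up to 4.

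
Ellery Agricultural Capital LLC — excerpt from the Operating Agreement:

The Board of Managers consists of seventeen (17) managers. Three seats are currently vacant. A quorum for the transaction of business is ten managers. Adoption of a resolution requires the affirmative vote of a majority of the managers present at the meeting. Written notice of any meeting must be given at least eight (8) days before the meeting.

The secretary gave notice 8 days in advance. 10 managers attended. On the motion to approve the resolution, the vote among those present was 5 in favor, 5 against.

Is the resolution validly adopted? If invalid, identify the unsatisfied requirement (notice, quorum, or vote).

Notice: 8 days given; 8 required (8 ≥ 8). Satisfied.
Quorum: 10 present; quorum is 10. Satisfied.
Vote: the resolution requires a majority of the managers present (10). A majority of 10 is 6, so 6 affirmative votes are needed; 5 voted in favor. Not satisfied.

Invalid — vote requirement not satisfied.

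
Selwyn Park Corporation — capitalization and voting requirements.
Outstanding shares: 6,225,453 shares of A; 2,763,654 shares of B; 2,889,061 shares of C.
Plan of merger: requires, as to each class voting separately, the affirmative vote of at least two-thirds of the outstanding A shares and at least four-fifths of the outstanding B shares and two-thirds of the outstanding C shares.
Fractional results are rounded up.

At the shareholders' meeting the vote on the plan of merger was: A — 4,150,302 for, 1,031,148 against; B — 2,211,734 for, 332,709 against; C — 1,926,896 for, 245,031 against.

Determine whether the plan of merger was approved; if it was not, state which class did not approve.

A: 2/3 of 6225453 = 4150302; 4,150,302 required, 4,150,302 in favor — approved.
B: 4/5 of 2763654 = 2210923.20, rounded up to 2210924; 2,210,924 required, 2,211,734 in favor — approved.
C: 2/3 of 2889061 = 1926040.67, rounded up to 1926041; 1,926,041 required, 1,926,896 in favor — approved.

Approved — every class gave the required vote.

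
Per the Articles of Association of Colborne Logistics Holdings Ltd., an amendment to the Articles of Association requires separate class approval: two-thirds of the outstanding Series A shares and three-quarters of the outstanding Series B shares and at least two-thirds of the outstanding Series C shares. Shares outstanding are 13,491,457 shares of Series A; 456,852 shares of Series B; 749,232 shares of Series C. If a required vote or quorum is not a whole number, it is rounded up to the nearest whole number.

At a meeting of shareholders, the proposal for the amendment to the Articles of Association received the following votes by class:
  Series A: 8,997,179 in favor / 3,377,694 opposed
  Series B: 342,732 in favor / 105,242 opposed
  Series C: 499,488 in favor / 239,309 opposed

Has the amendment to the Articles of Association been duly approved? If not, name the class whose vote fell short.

Approved — every class gave the required vote.

Series A: 2/3 of 13491457 = 8994304.67, rounded up to 8994305; 8,994,305 required, 8,997,179 in favor — approved.
Series B: 3/4 of 456852 = 342639; 342,639 required, 342,732 in favor — approved.
Series C: 2/3 of 749232 = 499488; 499,488 required, 499,488 in favor — approved.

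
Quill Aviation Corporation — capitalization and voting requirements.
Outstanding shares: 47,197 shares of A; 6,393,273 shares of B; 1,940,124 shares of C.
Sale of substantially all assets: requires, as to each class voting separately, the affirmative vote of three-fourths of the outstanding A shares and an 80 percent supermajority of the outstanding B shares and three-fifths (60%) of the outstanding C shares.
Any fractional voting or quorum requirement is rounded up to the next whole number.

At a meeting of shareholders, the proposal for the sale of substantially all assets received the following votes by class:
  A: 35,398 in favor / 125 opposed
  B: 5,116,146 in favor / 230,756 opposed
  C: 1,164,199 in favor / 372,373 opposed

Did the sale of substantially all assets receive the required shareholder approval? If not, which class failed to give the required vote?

Approved — every class gave the required vote.

A: 3/4 of 47197 = 35397.75, rounded up to 35398; 35,398 required, 35,398 in favor — approved.
B: 4/5 of 6393273 = 5114618.40, rounded up to 5114619; 5,114,619 required, 5,116,146 in favor — approved.
C: 3/5 of 1940124 = 1164074.40, rounded up to 1164075; 1,164,075 required, 1,164,199 in favor — approved.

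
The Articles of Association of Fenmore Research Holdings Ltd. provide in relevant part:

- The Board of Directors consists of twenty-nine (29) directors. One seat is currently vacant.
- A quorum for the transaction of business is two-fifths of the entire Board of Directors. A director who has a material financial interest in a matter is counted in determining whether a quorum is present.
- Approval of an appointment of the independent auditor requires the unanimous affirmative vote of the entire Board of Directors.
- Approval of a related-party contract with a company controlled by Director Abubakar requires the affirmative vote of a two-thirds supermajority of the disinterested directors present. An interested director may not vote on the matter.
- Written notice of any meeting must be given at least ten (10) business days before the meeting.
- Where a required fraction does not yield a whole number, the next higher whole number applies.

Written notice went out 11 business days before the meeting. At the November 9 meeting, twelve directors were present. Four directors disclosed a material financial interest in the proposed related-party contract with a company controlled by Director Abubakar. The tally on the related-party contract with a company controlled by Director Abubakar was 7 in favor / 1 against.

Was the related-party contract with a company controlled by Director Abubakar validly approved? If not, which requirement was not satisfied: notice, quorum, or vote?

Notice: 11 business days given; 10 required (11 ≥ 10). Satisfied.
Quorum: 12 present (interested directors count toward quorum); quorum is 12. Satisfied.
Vote: the related-party contract with a company controlled by Director Abubakar requires two-thirds of the disinterested directors present (12 − 4 = 8). 2/3 of 8 = 5.33, rounded up to 6, so 6 affirmative votes are needed; 7 voted in favor. Satisfied.

Valid — all requirements satisfied.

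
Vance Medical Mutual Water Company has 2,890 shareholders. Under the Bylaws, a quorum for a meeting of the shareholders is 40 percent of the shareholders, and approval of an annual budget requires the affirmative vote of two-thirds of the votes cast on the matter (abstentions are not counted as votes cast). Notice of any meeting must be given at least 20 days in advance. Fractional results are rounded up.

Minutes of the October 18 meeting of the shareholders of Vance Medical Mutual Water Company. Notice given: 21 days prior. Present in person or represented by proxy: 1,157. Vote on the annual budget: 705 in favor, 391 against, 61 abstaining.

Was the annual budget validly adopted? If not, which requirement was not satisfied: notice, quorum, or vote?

Notice: 21 days given; 20 required. Satisfied.
Quorum: 40% of 2,890 = 1,156; 1,157 present. Satisfied.
Vote: requires two-thirds of the votes cast (1,157 − 61 abstaining = 1,096); 2/3 of 1096 = 730.67, rounded up to 731, so 731 needed; 705 in favor. Not satisfied.

Invalid — vote requirement not satisfied.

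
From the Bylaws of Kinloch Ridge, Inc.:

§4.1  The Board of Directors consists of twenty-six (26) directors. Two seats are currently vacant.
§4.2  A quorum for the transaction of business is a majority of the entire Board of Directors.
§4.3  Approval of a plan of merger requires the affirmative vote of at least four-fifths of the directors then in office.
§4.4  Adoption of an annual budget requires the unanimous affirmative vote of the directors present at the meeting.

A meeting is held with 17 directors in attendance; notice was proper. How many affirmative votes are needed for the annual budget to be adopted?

17

The annual budget requires the unanimous vote of the directors present (17).
Unanimous means all 17.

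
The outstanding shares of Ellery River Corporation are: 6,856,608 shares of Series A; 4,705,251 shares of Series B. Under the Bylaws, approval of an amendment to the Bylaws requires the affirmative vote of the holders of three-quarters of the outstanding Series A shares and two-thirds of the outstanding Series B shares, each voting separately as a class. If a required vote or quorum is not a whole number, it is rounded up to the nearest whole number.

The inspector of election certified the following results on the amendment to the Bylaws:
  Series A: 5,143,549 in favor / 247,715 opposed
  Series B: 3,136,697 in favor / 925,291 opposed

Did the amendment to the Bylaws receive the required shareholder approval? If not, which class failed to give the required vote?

Not approved — the Series B shares did not give the required vote.

Series A: 3/4 of 6856608 = 5142456; 5,142,456 required, 5,143,549 in favor — approved.
Series B: 2/3 of 4705251 = 3136834; 3,136,834 required, 3,136,697 in favor — not approved.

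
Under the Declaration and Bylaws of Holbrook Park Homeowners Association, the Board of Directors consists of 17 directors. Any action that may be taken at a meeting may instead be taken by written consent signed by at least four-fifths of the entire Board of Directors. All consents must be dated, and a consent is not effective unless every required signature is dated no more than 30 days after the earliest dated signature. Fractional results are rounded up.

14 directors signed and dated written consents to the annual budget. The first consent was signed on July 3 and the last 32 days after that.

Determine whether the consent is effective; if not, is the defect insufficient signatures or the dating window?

Signatures required: at least four-fifths of 17 — 4/5 of 17 = 13.60, rounded up to 14, so 14 needed; 14 signed. Sufficient.
Dating window: the latest signature is 32 days after the earliest; the limit is 30 days. Outside the window.

Not effective — dating-window requirement not satisfied.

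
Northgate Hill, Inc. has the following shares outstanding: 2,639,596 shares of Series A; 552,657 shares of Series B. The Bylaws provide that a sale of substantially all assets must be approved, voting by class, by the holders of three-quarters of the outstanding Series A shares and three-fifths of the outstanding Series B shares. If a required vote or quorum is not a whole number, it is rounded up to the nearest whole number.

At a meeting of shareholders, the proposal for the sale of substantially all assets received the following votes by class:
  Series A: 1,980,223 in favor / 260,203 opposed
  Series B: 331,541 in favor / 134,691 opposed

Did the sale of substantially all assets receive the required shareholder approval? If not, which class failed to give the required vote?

Not approved — the Series B shares did not give the required vote.

Series A: 3/4 of 2639596 = 1979697; 1,979,697 required, 1,980,223 in favor — approved.
Series B: 3/5 of 552657 = 331594.20, rounded up to 331595; 331,595 required, 331,541 in favor — not approved.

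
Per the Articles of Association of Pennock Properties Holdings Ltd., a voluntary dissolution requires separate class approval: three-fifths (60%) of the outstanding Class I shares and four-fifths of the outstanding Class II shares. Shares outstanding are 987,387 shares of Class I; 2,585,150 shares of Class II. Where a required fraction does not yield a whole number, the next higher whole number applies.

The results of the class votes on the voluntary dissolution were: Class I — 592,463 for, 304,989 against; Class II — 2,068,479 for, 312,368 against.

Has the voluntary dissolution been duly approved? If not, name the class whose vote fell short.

Class I: 3/5 of 987387 = 592432.20, rounded up to 592433; 592,433 required, 592,463 in favor — approved.
Class II: 4/5 of 2585150 = 2068120; 2,068,120 required, 2,068,479 in favor — approved.

Approved — every class gave the required vote.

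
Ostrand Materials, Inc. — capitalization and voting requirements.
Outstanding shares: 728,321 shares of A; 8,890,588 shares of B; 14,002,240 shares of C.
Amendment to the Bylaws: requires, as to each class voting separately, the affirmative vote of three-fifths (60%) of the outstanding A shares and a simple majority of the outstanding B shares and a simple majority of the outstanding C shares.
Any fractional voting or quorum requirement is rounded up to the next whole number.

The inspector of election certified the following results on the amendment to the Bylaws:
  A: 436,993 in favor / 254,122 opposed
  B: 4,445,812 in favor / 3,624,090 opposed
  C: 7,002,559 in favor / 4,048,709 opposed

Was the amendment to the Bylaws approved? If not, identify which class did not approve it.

A: 3/5 of 728321 = 436992.60, rounded up to 436993; 436,993 required, 436,993 in favor — approved.
B: a majority of 8890588 is 4445295; 4,445,295 required, 4,445,812 in favor — approved.
C: a majority of 14002240 is 7001121; 7,001,121 required, 7,002,559 in favor — approved.

Approved — every class gave the required vote.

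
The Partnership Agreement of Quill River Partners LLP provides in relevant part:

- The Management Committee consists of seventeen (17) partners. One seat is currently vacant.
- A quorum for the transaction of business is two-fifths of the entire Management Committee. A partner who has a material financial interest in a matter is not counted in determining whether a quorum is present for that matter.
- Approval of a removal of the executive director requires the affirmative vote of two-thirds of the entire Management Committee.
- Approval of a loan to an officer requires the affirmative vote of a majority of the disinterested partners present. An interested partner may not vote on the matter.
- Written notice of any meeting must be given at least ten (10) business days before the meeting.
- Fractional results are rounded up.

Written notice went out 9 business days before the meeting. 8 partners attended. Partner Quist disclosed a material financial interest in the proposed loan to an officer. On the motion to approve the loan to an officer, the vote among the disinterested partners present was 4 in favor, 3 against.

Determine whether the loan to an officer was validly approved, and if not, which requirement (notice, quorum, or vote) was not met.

Invalid — notice requirement not satisfied.

Notice: 9 business days given; 10 required (9 < 10). Not satisfied.
Quorum: 8 present, but the 1 interested partner does not count, leaving 7. Quorum is 7. Satisfied.
Vote: the loan to an officer requires a majority of the disinterested partners present (8 − 1 = 7). A majority of 7 is 4, so 4 affirmative votes are needed; 4 voted in favor. Satisfied.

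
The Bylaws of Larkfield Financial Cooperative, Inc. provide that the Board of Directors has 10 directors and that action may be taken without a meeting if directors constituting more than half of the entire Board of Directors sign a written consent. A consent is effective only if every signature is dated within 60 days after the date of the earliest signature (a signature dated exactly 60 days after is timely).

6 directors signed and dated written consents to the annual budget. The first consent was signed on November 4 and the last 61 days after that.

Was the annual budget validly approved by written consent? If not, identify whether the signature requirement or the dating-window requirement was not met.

Signatures required: more than half of 10 — a majority of 10 is 6, so 6 needed; 6 signed. Sufficient.
Dating window: the latest signature is 61 days after the earliest; the limit is 60 days. Outside the window.

Not effective — dating-window requirement not satisfied.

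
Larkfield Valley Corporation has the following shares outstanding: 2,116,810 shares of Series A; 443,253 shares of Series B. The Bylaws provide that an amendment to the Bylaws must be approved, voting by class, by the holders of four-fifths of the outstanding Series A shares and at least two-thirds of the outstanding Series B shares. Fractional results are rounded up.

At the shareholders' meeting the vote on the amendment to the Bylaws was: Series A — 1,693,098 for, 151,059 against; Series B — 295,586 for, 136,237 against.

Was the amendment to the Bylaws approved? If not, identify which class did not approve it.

Not approved — the Series A shares did not give the required vote.

Series A: 4/5 of 2116810 = 1693448; 1,693,448 required, 1,693,098 in favor — not approved.
Series B: 2/3 of 443253 = 295502; 295,502 required, 295,586 in favor — approved.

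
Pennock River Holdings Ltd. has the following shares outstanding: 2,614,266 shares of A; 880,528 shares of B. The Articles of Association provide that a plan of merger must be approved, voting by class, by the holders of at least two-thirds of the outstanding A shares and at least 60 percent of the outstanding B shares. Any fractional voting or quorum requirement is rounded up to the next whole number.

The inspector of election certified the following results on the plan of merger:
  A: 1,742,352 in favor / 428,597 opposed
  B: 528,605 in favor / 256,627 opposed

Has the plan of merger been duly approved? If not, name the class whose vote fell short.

Not approved — the A shares did not give the required vote.

A: 2/3 of 2614266 = 1742844; 1,742,844 required, 1,742,352 in favor — not approved.
B: 3/5 of 880528 = 528316.80, rounded up to 528317; 528,317 required, 528,605 in favor — approved.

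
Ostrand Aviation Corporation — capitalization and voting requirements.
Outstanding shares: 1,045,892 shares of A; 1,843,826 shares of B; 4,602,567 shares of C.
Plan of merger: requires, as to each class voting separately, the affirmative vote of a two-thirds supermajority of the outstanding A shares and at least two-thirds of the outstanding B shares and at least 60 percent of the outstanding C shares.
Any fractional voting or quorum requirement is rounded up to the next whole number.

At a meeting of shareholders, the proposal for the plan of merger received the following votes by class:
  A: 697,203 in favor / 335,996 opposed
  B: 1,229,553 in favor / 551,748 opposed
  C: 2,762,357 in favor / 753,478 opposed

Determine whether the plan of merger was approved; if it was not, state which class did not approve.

A: 2/3 of 1045892 = 697261.33, rounded up to 697262; 697,262 required, 697,203 in favor — not approved.
B: 2/3 of 1843826 = 1229217.33, rounded up to 1229218; 1,229,218 required, 1,229,553 in favor — approved.
C: 3/5 of 4602567 = 2761540.20, rounded up to 2761541; 2,761,541 required, 2,762,357 in favor — approved.

Not approved — the A shares did not give the required vote.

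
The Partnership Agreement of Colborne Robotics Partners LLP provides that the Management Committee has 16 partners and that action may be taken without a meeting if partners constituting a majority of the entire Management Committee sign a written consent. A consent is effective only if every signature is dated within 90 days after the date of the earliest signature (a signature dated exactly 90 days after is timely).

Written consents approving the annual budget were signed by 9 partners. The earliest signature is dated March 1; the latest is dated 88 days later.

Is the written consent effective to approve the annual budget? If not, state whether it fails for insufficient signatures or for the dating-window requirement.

Signatures required: a majority of 16 — a majority of 16 is 9, so 9 needed; 9 signed. Sufficient.
Dating window: the latest signature is 88 days after the earliest; the limit is 90 days. Within the window.

Effective — both the signature and dating-window requirements are satisfied.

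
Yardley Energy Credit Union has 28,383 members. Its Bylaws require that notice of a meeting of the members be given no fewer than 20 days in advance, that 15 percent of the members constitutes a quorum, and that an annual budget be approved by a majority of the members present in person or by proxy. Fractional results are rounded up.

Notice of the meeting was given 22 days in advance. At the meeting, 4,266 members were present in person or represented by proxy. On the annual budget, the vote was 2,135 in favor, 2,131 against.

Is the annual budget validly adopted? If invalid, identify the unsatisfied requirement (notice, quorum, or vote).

Notice: 22 days given; 20 required. Satisfied.
Quorum: 15% of 28,383 = 4,257.45, rounded up to 4,258; 4,266 present. Satisfied.
Vote: requires a majority of those present (4,266); a majority of 4266 is 2134, so 2,134 needed; 2,135 in favor. Satisfied.

Valid — all requirements satisfied.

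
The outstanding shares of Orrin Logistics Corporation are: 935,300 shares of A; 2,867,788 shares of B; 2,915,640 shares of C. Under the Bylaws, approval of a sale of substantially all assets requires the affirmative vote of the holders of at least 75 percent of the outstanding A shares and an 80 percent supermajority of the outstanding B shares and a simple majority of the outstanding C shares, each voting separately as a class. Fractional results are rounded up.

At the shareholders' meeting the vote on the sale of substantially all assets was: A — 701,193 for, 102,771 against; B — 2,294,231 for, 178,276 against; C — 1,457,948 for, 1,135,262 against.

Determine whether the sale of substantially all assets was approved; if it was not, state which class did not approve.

A: 3/4 of 935300 = 701475; 701,475 required, 701,193 in favor — not approved.
B: 4/5 of 2867788 = 2294230.40, rounded up to 2294231; 2,294,231 required, 2,294,231 in favor — approved.
C: a majority of 2915640 is 1457821; 1,457,821 required, 1,457,948 in favor — approved.

Not approved — the A shares did not give the required vote.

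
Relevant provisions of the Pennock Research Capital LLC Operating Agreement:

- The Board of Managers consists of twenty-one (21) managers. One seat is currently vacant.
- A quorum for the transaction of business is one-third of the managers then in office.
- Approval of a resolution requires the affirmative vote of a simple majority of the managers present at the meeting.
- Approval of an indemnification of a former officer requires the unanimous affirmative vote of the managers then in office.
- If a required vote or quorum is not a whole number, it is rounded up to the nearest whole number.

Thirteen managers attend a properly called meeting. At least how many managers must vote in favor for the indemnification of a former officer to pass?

The indemnification of a former officer requires the unanimous vote of the managers then in office (20).
Unanimous means all 20.
(Only 13 can vote, so the indemnification of a former officer cannot pass at this meeting, but the required vote is still 20.)

20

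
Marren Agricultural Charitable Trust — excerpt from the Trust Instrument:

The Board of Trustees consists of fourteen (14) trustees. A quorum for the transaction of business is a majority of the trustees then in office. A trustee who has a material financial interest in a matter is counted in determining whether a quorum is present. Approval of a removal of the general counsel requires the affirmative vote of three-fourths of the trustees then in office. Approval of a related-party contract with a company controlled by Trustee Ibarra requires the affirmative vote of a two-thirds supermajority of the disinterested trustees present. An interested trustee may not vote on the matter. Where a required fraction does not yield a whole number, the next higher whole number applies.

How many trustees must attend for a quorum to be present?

8

A majority of 14 is 8.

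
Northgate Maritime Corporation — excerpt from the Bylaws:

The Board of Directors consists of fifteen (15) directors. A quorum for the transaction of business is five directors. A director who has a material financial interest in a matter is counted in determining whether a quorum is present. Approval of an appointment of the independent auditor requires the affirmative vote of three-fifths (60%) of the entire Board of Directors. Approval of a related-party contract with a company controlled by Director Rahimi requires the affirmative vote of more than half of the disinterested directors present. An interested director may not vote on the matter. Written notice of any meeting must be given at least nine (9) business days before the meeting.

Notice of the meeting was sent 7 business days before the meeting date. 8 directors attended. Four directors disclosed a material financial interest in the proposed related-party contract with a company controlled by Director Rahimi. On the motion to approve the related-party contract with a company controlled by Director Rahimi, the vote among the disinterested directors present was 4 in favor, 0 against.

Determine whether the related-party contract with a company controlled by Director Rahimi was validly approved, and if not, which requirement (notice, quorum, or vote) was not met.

Invalid — notice requirement not satisfied.

Notice: 7 business days given; 9 required (7 < 9). Not satisfied.
Quorum: 8 present (interested directors count toward quorum); quorum is 5. Satisfied.
Vote: the related-party contract with a company controlled by Director Rahimi requires a majority of the disinterested directors present (8 − 4 = 4). A majority of 4 is 3, so 3 affirmative votes are needed; 4 voted in favor. Satisfied.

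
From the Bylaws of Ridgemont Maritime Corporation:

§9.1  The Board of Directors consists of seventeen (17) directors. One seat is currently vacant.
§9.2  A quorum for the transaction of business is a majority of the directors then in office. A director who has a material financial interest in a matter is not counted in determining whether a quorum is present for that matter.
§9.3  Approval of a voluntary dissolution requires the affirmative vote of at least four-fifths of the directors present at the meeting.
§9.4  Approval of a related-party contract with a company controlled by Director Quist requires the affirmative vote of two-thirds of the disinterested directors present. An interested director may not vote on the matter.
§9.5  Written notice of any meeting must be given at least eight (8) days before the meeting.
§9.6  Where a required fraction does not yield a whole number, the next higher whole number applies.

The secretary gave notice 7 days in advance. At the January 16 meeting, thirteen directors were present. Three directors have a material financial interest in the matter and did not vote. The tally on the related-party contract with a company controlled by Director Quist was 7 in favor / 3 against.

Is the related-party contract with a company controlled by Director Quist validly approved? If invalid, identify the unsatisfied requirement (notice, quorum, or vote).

Notice: 7 days given; 8 required (7 < 8). Not satisfied.
Quorum: 13 present, but the 3 interested directors do not count, leaving 10. Quorum is 9. Satisfied.
Vote: the related-party contract with a company controlled by Director Quist requires two-thirds of the disinterested directors present (13 − 3 = 10). 2/3 of 10 = 6.67, rounded up to 7, so 7 affirmative votes are needed; 7 voted in favor. Satisfied.

Invalid — notice requirement not satisfied.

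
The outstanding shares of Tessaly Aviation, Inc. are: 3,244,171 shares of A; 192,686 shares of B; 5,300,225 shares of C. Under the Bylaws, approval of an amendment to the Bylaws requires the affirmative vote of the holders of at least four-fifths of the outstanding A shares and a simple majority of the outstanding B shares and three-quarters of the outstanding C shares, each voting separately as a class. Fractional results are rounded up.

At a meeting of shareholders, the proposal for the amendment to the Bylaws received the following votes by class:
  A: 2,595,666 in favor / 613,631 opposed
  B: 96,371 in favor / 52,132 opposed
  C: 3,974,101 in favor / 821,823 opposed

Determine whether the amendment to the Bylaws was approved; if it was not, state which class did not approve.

A: 4/5 of 3244171 = 2595336.80, rounded up to 2595337; 2,595,337 required, 2,595,666 in favor — approved.
B: a majority of 192686 is 96344; 96,344 required, 96,371 in favor — approved.
C: 3/4 of 5300225 = 3975168.75, rounded up to 3975169; 3,975,169 required, 3,974,101 in favor — not approved.

Not approved — the C shares did not give the required vote.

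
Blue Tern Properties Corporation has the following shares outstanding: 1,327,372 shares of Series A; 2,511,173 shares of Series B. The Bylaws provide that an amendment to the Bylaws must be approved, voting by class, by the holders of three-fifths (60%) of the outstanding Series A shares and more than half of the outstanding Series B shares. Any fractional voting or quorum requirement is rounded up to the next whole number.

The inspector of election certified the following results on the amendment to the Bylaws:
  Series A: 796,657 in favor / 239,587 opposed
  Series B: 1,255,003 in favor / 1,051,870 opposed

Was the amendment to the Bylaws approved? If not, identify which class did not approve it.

Not approved — the Series B shares did not give the required vote.

Series A: 3/5 of 1327372 = 796423.20, rounded up to 796424; 796,424 required, 796,657 in favor — approved.
Series B: a majority of 2511173 is 1255587; 1,255,587 required, 1,255,003 in favor — not approved.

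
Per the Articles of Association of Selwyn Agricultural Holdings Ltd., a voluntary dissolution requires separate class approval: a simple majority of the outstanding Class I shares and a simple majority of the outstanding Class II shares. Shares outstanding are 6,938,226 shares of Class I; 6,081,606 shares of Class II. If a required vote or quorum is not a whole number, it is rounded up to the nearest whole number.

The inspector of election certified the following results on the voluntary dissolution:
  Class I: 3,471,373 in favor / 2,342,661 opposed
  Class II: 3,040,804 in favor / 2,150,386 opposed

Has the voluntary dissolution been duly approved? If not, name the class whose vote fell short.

Class I: a majority of 6938226 is 3469114; 3,469,114 required, 3,471,373 in favor — approved.
Class II: a majority of 6081606 is 3040804; 3,040,804 required, 3,040,804 in favor — approved.

Approved — every class gave the required vote.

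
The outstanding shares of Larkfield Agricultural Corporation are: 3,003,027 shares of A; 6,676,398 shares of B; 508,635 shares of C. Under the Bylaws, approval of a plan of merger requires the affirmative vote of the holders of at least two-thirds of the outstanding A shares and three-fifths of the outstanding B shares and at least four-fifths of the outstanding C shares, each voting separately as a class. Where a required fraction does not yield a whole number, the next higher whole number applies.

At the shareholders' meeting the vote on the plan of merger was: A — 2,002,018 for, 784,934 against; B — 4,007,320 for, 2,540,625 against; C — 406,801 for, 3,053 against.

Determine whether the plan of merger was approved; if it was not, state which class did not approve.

A: 2/3 of 3003027 = 2002018; 2,002,018 required, 2,002,018 in favor — approved.
B: 3/5 of 6676398 = 4005838.80, rounded up to 4005839; 4,005,839 required, 4,007,320 in favor — approved.
C: 4/5 of 508635 = 406908; 406,908 required, 406,801 in favor — not approved.

Not approved — the C shares did not give the required vote.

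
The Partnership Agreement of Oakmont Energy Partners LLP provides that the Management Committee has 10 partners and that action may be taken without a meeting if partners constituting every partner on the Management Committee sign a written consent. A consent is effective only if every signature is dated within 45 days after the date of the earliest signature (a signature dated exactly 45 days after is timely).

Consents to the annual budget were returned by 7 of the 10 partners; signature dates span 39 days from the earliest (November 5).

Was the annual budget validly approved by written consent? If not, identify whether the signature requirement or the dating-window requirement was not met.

Signatures required: all of 10 — unanimous means all 10, so 10 needed; 7 signed. Insufficient.
Dating window: the latest signature is 39 days after the earliest; the limit is 45 days. Within the window.

Not effective — insufficient signatures.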